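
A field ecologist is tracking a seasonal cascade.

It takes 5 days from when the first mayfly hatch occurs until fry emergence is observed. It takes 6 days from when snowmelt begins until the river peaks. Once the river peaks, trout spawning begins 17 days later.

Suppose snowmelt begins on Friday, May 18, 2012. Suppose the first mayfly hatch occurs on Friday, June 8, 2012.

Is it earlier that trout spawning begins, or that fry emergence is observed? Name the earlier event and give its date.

Snowmelt begins: May 18, 2012.
The river peaks: May 18, 2012 + 6 days = May 24, 2012.
Trout spawning begins: May 24, 2012 + 17 days = Jun 10, 2012.
The first mayfly hatch occurs: Jun 8, 2012.
Fry emergence is observed: Jun 8, 2012 + 5 days = Jun 13, 2012.
Comparing: trout spawning begins on Jun 10, 2012 vs fry emergence is observed on Jun 13, 2012. Earlier: trout spawning begins.

Trout spawning begins — Sunday, June 10, 2012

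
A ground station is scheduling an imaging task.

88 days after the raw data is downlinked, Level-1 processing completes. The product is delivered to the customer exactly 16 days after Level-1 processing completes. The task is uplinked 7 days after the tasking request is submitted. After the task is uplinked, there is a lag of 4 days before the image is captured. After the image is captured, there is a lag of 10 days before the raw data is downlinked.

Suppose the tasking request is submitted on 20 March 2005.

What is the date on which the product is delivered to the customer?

The tasking request is submitted: Mar 20, 2005.
The task is uplinked: Mar 20, 2005 + 7 days = Mar 27, 2005.
The image is captured: Mar 27, 2005 + 4 days = Mar 31, 2005.
The raw data is downlinked: Mar 31, 2005 + 10 days = Apr 10, 2005.
Level-1 processing completes: Apr 10, 2005 + 88 days = Jul 7, 2005.
The product is delivered to the customer: Jul 7, 2005 + 16 days = Jul 23, 2005.

23 July 2005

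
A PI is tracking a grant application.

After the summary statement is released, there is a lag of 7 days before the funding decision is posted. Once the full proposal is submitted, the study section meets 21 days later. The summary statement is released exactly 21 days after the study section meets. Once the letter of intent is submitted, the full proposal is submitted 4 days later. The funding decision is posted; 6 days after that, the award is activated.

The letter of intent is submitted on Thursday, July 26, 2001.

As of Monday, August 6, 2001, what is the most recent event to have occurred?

The letter of intent is submitted: Jul 26, 2001.
The full proposal is submitted: Jul 26, 2001 + 4 days = Jul 30, 2001.
The study section meets: Jul 30, 2001 + 21 days = Aug 20, 2001.
The summary statement is released: Aug 20, 2001 + 21 days = Sep 10, 2001.
The funding decision is posted: Sep 10, 2001 + 7 days = Sep 17, 2001.
The award is activated: Sep 17, 2001 + 6 days = Sep 23, 2001.
Aug 6, 2001 falls between when the full proposal is submitted (Jul 30, 2001) and when the study section meets (Aug 20, 2001).

The full proposal is submitted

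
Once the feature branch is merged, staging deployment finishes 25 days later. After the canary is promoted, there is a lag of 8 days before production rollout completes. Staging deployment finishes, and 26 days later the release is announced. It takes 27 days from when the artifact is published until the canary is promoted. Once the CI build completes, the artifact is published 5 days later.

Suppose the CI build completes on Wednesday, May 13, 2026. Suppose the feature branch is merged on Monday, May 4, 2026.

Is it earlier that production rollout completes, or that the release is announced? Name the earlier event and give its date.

The CI build completes: May 13, 2026.
The artifact is published: May 13, 2026 + 5 days = May 18, 2026.
The canary is promoted: May 18, 2026 + 27 days = Jun 14, 2026.
Production rollout completes: Jun 14, 2026 + 8 days = Jun 22, 2026.
The feature branch is merged: May 4, 2026.
Staging deployment finishes: May 4, 2026 + 25 days = May 29, 2026.
The release is announced: May 29, 2026 + 26 days = Jun 24, 2026.
Comparing: production rollout completes on Jun 22, 2026 vs the release is announced on Jun 24, 2026. Earlier: production rollout completes.

Production rollout completes — Monday, June 22, 2026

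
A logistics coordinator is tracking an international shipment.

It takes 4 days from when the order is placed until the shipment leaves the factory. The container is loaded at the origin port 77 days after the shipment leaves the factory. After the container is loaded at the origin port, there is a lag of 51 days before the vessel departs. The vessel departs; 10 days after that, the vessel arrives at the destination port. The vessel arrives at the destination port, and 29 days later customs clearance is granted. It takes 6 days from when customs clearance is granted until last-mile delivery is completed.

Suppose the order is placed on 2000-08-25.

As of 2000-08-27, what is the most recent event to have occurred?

The order is placed: Aug 25, 2000.
The shipment leaves the factory: Aug 25, 2000 + 4 days = Aug 29, 2000.
The container is loaded at the origin port: Aug 29, 2000 + 77 days = Nov 14, 2000.
The vessel departs: Nov 14, 2000 + 51 days = Jan 4, 2001.
The vessel arrives at the destination port: Jan 4, 2001 + 10 days = Jan 14, 2001.
Customs clearance is granted: Jan 14, 2001 + 29 days = Feb 12, 2001.
Last-mile delivery is completed: Feb 12, 2001 + 6 days = Feb 18, 2001.
Aug 27, 2000 falls between when the order is placed (Aug 25, 2000) and when the shipment leaves the factory (Aug 29, 2000).

The order is placed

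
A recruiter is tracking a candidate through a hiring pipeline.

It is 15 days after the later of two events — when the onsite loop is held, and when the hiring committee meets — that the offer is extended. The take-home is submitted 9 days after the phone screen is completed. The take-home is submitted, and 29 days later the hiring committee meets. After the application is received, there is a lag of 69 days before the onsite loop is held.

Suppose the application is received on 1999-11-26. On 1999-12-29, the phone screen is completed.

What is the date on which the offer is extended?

2000-02-20

The application is received: Nov 26, 1999.
The onsite loop is held: Nov 26, 1999 + 69 days = Feb 3, 2000.
The phone screen is completed: Dec 29, 1999.
The take-home is submitted: Dec 29, 1999 + 9 days = Jan 7, 2000.
The hiring committee meets: Jan 7, 2000 + 29 days = Feb 5, 2000.
Both prerequisites met — the onsite loop is held (Feb 3, 2000), the hiring committee meets (Feb 5, 2000); the later is Feb 5, 2000.
The offer is extended: Feb 5, 2000 + 15 days = Feb 20, 2000.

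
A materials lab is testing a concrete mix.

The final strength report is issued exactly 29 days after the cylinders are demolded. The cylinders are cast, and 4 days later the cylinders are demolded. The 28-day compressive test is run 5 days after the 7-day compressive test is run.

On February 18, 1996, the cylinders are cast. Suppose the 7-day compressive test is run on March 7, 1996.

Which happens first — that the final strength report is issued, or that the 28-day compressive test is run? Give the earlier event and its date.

The 28-day compressive test is run — March 12, 1996

The cylinders are cast: Feb 18, 1996.
The cylinders are demolded: Feb 18, 1996 + 4 days = Feb 22, 1996.
The final strength report is issued: Feb 22, 1996 + 29 days = Mar 22, 1996.
The 7-day compressive test is run: Mar 7, 1996.
The 28-day compressive test is run: Mar 7, 1996 + 5 days = Mar 12, 1996.
Comparing: the final strength report is issued on Mar 22, 1996 vs the 28-day compressive test is run on Mar 12, 1996. Earlier: the 28-day compressive test is run.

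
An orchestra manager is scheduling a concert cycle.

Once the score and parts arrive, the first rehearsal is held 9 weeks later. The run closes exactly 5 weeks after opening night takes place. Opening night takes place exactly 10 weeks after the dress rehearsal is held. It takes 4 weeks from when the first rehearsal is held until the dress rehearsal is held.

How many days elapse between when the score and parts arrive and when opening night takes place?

Causal path: the score and parts arrive → the first rehearsal is held → the dress rehearsal is held → opening night takes place.
Total delay along the path: 9 + 4 + 10 weeks = 23 weeks = 161 days.

161 days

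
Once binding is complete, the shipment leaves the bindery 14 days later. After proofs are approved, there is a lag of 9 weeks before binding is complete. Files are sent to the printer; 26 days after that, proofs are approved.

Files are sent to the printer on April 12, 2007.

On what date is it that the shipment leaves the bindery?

July 24, 2007

Files are sent to the printer: Apr 12, 2007.
Proofs are approved: Apr 12, 2007 + 26 days = May 8, 2007.
Binding is complete: May 8, 2007 + 9 weeks = Jul 10, 2007.
The shipment leaves the bindery: Jul 10, 2007 + 14 days = Jul 24, 2007.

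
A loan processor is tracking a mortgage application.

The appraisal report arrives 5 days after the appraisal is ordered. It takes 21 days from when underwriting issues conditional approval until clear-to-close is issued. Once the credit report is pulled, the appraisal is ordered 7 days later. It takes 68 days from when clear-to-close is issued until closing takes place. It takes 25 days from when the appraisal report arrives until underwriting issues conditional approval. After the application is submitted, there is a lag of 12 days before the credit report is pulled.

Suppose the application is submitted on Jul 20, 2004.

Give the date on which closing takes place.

The application is submitted: Jul 20, 2004.
The credit report is pulled: Jul 20, 2004 + 12 days = Aug 1, 2004.
The appraisal is ordered: Aug 1, 2004 + 7 days = Aug 8, 2004.
The appraisal report arrives: Aug 8, 2004 + 5 days = Aug 13, 2004.
Underwriting issues conditional approval: Aug 13, 2004 + 25 days = Sep 7, 2004.
Clear-to-close is issued: Sep 7, 2004 + 21 days = Sep 28, 2004.
Closing takes place: Sep 28, 2004 + 68 days = Dec 5, 2004.

Dec 5, 2004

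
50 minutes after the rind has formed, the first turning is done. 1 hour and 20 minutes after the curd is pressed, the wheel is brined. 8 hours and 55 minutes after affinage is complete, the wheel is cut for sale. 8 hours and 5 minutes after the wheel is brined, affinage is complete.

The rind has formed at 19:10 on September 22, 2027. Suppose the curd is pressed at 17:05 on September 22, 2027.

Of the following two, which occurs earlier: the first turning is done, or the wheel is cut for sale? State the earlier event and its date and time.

The rind has formed: 19:10 Sep 22, 2027.
The first turning is done: 19:10 Sep 22, 2027 + 50m = 20:00 Sep 22, 2027.
The curd is pressed: 17:05 Sep 22, 2027.
The wheel is brined: 17:05 Sep 22, 2027 + 1h20m = 18:25 Sep 22, 2027.
Affinage is complete: 18:25 Sep 22, 2027 + 8h05m = 02:30 Sep 23, 2027.
The wheel is cut for sale: 02:30 Sep 23, 2027 + 8h55m = 11:25 Sep 23, 2027.
Comparing: the first turning is done at 20:00 Sep 22, 2027 vs the wheel is cut for sale at 11:25 Sep 23, 2027. Earlier: the first turning is done.

The first turning is done — 20:00 on September 22, 2027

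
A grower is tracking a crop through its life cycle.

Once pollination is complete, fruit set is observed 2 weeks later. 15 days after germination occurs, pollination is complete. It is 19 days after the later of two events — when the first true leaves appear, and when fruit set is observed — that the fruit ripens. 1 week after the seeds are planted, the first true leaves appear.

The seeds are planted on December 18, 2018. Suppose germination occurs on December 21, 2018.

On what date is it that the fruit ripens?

February 7, 2019

The seeds are planted: Dec 18, 2018.
The first true leaves appear: Dec 18, 2018 + 1 week = Dec 25, 2018.
Germination occurs: Dec 21, 2018.
Pollination is complete: Dec 21, 2018 + 15 days = Jan 5, 2019.
Fruit set is observed: Jan 5, 2019 + 2 weeks = Jan 19, 2019.
Both prerequisites met — the first true leaves appear (Dec 25, 2018), fruit set is observed (Jan 19, 2019); the later is Jan 19, 2019.
The fruit ripens: Jan 19, 2019 + 19 days = Feb 7, 2019.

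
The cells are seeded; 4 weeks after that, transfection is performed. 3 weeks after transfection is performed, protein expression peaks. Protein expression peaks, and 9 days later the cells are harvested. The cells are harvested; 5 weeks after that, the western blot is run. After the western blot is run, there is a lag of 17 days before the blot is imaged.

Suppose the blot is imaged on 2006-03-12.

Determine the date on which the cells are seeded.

2005-11-22

The blot is imaged: Mar 12, 2006.
The western blot is run: Mar 12, 2006 − 17 days = Feb 23, 2006.
The cells are harvested: Feb 23, 2006 − 5 weeks = Jan 19, 2006.
Protein expression peaks: Jan 19, 2006 − 9 days = Jan 10, 2006.
Transfection is performed: Jan 10, 2006 − 3 weeks = Dec 20, 2005.
The cells are seeded: Dec 20, 2005 − 4 weeks = Nov 22, 2005.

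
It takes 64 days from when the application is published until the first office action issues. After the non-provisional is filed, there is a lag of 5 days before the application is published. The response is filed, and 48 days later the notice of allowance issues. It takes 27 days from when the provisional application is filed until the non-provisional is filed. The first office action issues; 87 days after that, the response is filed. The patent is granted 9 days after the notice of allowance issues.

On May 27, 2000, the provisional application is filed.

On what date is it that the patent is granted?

Jan 22, 2001

The provisional application is filed: May 27, 2000.
The non-provisional is filed: May 27, 2000 + 27 days = Jun 23, 2000.
The application is published: Jun 23, 2000 + 5 days = Jun 28, 2000.
The first office action issues: Jun 28, 2000 + 64 days = Aug 31, 2000.
The response is filed: Aug 31, 2000 + 87 days = Nov 26, 2000.
The notice of allowance issues: Nov 26, 2000 + 48 days = Jan 13, 2001.
The patent is granted: Jan 13, 2001 + 9 days = Jan 22, 2001.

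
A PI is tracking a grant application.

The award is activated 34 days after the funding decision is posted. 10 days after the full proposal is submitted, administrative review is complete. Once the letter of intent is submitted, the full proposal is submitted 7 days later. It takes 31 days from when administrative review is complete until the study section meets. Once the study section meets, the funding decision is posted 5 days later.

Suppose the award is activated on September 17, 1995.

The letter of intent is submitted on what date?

June 22, 1995

The award is activated: Sep 17, 1995.
The funding decision is posted: Sep 17, 1995 − 34 days = Aug 14, 1995.
The study section meets: Aug 14, 1995 − 5 days = Aug 9, 1995.
Administrative review is complete: Aug 9, 1995 − 31 days = Jul 9, 1995.
The full proposal is submitted: Jul 9, 1995 − 10 days = Jun 29, 1995.
The letter of intent is submitted: Jun 29, 1995 − 7 days = Jun 22, 1995.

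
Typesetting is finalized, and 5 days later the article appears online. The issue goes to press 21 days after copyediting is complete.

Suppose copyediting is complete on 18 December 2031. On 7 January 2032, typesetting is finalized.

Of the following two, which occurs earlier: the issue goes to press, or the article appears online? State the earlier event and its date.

Copyediting is complete: Dec 18, 2031.
The issue goes to press: Dec 18, 2031 + 21 days = Jan 8, 2032.
Typesetting is finalized: Jan 7, 2032.
The article appears online: Jan 7, 2032 + 5 days = Jan 12, 2032.
Comparing: the issue goes to press on Jan 8, 2032 vs the article appears online on Jan 12, 2032. Earlier: the issue goes to press.

The issue goes to press — 8 January 2032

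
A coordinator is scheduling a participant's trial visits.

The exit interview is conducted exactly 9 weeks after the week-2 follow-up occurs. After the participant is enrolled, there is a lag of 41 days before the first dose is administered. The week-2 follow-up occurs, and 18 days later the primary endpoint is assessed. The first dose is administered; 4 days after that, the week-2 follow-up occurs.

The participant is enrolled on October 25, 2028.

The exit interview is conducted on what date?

The participant is enrolled: Oct 25, 2028.
The first dose is administered: Oct 25, 2028 + 41 days = Dec 5, 2028.
The week-2 follow-up occurs: Dec 5, 2028 + 4 days = Dec 9, 2028.
The exit interview is conducted: Dec 9, 2028 + 9 weeks = Feb 10, 2029.

February 10, 2029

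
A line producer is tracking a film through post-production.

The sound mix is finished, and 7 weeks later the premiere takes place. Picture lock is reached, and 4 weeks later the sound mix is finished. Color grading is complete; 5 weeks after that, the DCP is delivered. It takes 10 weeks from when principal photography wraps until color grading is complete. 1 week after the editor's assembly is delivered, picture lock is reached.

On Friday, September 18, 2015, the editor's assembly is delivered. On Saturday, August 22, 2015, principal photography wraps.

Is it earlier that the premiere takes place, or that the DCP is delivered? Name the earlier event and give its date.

The DCP is delivered — Saturday, December 5, 2015

The editor's assembly is delivered: Sep 18, 2015.
Picture lock is reached: Sep 18, 2015 + 1 week = Sep 25, 2015.
The sound mix is finished: Sep 25, 2015 + 4 weeks = Oct 23, 2015.
The premiere takes place: Oct 23, 2015 + 7 weeks = Dec 11, 2015.
Principal photography wraps: Aug 22, 2015.
Color grading is complete: Aug 22, 2015 + 10 weeks = Oct 31, 2015.
The DCP is delivered: Oct 31, 2015 + 5 weeks = Dec 5, 2015.
Comparing: the premiere takes place on Dec 11, 2015 vs the DCP is delivered on Dec 5, 2015. Earlier: the DCP is delivered.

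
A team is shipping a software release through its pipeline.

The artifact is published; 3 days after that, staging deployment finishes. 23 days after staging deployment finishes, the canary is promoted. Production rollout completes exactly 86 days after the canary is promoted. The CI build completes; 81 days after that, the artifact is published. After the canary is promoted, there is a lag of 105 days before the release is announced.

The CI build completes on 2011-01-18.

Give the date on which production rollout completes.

The CI build completes: Jan 18, 2011.
The artifact is published: Jan 18, 2011 + 81 days = Apr 9, 2011.
Staging deployment finishes: Apr 9, 2011 + 3 days = Apr 12, 2011.
The canary is promoted: Apr 12, 2011 + 23 days = May 5, 2011.
Production rollout completes: May 5, 2011 + 86 days = Jul 30, 2011.

2011-07-30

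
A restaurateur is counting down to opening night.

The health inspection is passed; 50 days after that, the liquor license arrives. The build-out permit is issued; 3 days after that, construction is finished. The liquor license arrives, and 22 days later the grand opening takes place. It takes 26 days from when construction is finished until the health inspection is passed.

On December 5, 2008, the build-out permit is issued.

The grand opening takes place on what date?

March 16, 2009

The build-out permit is issued: Dec 5, 2008.
Construction is finished: Dec 5, 2008 + 3 days = Dec 8, 2008.
The health inspection is passed: Dec 8, 2008 + 26 days = Jan 3, 2009.
The liquor license arrives: Jan 3, 2009 + 50 days = Feb 22, 2009.
The grand opening takes place: Feb 22, 2009 + 22 days = Mar 16, 2009.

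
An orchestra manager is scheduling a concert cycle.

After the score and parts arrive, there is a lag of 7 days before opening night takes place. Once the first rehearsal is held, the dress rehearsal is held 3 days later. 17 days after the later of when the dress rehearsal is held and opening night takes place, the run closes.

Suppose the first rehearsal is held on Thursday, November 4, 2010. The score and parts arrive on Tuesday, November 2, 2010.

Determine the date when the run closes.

Friday, November 26, 2010

The first rehearsal is held: Nov 4, 2010.
The dress rehearsal is held: Nov 4, 2010 + 3 days = Nov 7, 2010.
The score and parts arrive: Nov 2, 2010.
Opening night takes place: Nov 2, 2010 + 7 days = Nov 9, 2010.
Both prerequisites met — the dress rehearsal is held (Nov 7, 2010), opening night takes place (Nov 9, 2010); the later is Nov 9, 2010.
The run closes: Nov 9, 2010 + 17 days = Nov 26, 2010.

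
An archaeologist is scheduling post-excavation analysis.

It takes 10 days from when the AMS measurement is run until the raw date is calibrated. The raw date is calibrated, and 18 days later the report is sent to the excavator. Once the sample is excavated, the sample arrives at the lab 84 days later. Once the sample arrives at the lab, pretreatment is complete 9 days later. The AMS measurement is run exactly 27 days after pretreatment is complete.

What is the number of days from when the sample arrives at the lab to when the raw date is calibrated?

Causal path: the sample arrives at the lab → pretreatment is complete → the AMS measurement is run → the raw date is calibrated.
Total delay along the path: 9 + 27 + 10 = 46 days.

46 days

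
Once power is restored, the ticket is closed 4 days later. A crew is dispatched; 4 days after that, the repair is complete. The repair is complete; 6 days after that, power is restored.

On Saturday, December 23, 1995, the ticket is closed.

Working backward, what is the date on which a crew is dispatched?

The ticket is closed: Dec 23, 1995.
Power is restored: Dec 23, 1995 − 4 days = Dec 19, 1995.
The repair is complete: Dec 19, 1995 − 6 days = Dec 13, 1995.
A crew is dispatched: Dec 13, 1995 − 4 days = Dec 9, 1995.

Saturday, December 9, 1995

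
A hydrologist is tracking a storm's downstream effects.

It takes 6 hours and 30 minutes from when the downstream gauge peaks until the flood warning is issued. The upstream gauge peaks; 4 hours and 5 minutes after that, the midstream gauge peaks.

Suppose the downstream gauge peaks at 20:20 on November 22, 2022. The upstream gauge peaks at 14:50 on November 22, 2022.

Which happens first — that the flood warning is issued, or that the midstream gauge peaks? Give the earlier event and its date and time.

The midstream gauge peaks — 18:55 on November 22, 2022

The downstream gauge peaks: 20:20 Nov 22, 2022.
The flood warning is issued: 20:20 Nov 22, 2022 + 6h30m = 02:50 Nov 23, 2022.
The upstream gauge peaks: 14:50 Nov 22, 2022.
The midstream gauge peaks: 14:50 Nov 22, 2022 + 4h05m = 18:55 Nov 22, 2022.
Comparing: the flood warning is issued at 02:50 Nov 23, 2022 vs the midstream gauge peaks at 18:55 Nov 22, 2022. Earlier: the midstream gauge peaks.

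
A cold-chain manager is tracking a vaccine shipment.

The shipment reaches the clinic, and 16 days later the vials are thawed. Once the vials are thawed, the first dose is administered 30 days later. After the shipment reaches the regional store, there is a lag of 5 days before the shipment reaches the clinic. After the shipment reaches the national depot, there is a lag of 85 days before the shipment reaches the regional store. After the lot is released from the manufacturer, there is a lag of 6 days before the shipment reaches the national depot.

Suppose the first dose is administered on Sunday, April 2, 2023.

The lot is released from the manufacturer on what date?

The first dose is administered: Apr 2, 2023.
The vials are thawed: Apr 2, 2023 − 30 days = Mar 3, 2023.
The shipment reaches the clinic: Mar 3, 2023 − 16 days = Feb 15, 2023.
The shipment reaches the regional store: Feb 15, 2023 − 5 days = Feb 10, 2023.
The shipment reaches the national depot: Feb 10, 2023 − 85 days = Nov 17, 2022.
The lot is released from the manufacturer: Nov 17, 2022 − 6 days = Nov 11, 2022.

Friday, November 11, 2022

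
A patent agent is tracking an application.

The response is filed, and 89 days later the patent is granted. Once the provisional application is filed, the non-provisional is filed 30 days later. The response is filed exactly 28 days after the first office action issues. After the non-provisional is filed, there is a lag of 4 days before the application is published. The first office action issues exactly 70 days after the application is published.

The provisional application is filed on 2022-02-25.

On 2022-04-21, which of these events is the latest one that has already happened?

The provisional application is filed: Feb 25, 2022.
The non-provisional is filed: Feb 25, 2022 + 30 days = Mar 27, 2022.
The application is published: Mar 27, 2022 + 4 days = Mar 31, 2022.
The first office action issues: Mar 31, 2022 + 70 days = Jun 9, 2022.
The response is filed: Jun 9, 2022 + 28 days = Jul 7, 2022.
The patent is granted: Jul 7, 2022 + 89 days = Oct 4, 2022.
Apr 21, 2022 falls between when the application is published (Mar 31, 2022) and when the first office action issues (Jun 9, 2022).

The application is published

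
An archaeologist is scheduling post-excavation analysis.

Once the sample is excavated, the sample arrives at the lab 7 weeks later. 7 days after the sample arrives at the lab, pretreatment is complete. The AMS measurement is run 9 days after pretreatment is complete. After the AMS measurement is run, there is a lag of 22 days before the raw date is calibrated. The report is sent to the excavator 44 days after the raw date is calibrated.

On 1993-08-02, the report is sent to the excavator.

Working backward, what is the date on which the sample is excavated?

The report is sent to the excavator: Aug 2, 1993.
The raw date is calibrated: Aug 2, 1993 − 44 days = Jun 19, 1993.
The AMS measurement is run: Jun 19, 1993 − 22 days = May 28, 1993.
Pretreatment is complete: May 28, 1993 − 9 days = May 19, 1993.
The sample arrives at the lab: May 19, 1993 − 7 days = May 12, 1993.
The sample is excavated: May 12, 1993 − 7 weeks = Mar 24, 1993.

1993-03-24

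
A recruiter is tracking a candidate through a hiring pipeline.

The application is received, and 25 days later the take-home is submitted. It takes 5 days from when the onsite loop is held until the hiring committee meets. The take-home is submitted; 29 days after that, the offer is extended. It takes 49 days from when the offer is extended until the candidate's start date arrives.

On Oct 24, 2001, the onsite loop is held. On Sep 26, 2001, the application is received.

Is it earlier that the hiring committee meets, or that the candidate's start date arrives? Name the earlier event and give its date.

The onsite loop is held: Oct 24, 2001.
The hiring committee meets: Oct 24, 2001 + 5 days = Oct 29, 2001.
The application is received: Sep 26, 2001.
The take-home is submitted: Sep 26, 2001 + 25 days = Oct 21, 2001.
The offer is extended: Oct 21, 2001 + 29 days = Nov 19, 2001.
The candidate's start date arrives: Nov 19, 2001 + 49 days = Jan 7, 2002.
Comparing: the hiring committee meets on Oct 29, 2001 vs the candidate's start date arrives on Jan 7, 2002. Earlier: the hiring committee meets.

The hiring committee meets — Oct 29, 2001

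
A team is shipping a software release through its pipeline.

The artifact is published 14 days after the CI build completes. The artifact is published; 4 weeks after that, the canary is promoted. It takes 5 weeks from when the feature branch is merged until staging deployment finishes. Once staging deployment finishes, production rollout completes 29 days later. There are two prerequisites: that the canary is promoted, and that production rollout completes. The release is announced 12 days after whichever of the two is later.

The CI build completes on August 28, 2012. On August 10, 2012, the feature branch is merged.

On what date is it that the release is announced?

October 25, 2012

The CI build completes: Aug 28, 2012.
The artifact is published: Aug 28, 2012 + 14 days = Sep 11, 2012.
The canary is promoted: Sep 11, 2012 + 4 weeks = Oct 9, 2012.
The feature branch is merged: Aug 10, 2012.
Staging deployment finishes: Aug 10, 2012 + 5 weeks = Sep 14, 2012.
Production rollout completes: Sep 14, 2012 + 29 days = Oct 13, 2012.
Both prerequisites met — the canary is promoted (Oct 9, 2012), production rollout completes (Oct 13, 2012); the later is Oct 13, 2012.
The release is announced: Oct 13, 2012 + 12 days = Oct 25, 2012.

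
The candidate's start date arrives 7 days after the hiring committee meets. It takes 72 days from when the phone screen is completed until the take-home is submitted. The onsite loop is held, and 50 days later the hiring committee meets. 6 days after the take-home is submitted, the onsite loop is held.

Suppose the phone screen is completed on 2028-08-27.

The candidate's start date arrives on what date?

2029-01-09

The phone screen is completed: Aug 27, 2028.
The take-home is submitted: Aug 27, 2028 + 72 days = Nov 7, 2028.
The onsite loop is held: Nov 7, 2028 + 6 days = Nov 13, 2028.
The hiring committee meets: Nov 13, 2028 + 50 days = Jan 2, 2029.
The candidate's start date arrives: Jan 2, 2029 + 7 days = Jan 9, 2029.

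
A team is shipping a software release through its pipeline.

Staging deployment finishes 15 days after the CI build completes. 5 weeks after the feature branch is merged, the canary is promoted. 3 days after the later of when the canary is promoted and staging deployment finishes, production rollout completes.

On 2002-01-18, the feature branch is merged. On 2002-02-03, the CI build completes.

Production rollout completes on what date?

2002-02-25

The feature branch is merged: Jan 18, 2002.
The canary is promoted: Jan 18, 2002 + 5 weeks = Feb 22, 2002.
The CI build completes: Feb 3, 2002.
Staging deployment finishes: Feb 3, 2002 + 15 days = Feb 18, 2002.
Both prerequisites met — the canary is promoted (Feb 22, 2002), staging deployment finishes (Feb 18, 2002); the later is Feb 22, 2002.
Production rollout completes: Feb 22, 2002 + 3 days = Feb 25, 2002.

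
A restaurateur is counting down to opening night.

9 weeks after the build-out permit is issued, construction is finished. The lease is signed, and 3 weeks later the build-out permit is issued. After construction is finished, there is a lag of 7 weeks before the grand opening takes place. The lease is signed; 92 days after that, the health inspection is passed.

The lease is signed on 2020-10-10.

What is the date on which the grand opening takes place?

2021-02-20

The lease is signed: Oct 10, 2020.
The build-out permit is issued: Oct 10, 2020 + 3 weeks = Oct 31, 2020.
Construction is finished: Oct 31, 2020 + 9 weeks = Jan 2, 2021.
The grand opening takes place: Jan 2, 2021 + 7 weeks = Feb 20, 2021.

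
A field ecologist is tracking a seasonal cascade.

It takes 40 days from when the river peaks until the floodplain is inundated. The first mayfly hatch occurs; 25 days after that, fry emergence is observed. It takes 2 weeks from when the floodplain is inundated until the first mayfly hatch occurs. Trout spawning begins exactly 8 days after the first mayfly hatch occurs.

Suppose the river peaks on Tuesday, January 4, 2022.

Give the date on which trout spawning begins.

The river peaks: Jan 4, 2022.
The floodplain is inundated: Jan 4, 2022 + 40 days = Feb 13, 2022.
The first mayfly hatch occurs: Feb 13, 2022 + 2 weeks = Feb 27, 2022.
Trout spawning begins: Feb 27, 2022 + 8 days = Mar 7, 2022.

Monday, March 7, 2022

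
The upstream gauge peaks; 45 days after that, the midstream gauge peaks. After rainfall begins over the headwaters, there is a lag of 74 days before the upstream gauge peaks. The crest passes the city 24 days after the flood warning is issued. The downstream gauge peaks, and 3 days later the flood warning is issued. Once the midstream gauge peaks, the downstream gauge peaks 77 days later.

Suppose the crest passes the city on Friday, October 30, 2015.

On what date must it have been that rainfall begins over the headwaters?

Saturday, March 21, 2015

The crest passes the city: Oct 30, 2015.
The flood warning is issued: Oct 30, 2015 − 24 days = Oct 6, 2015.
The downstream gauge peaks: Oct 6, 2015 − 3 days = Oct 3, 2015.
The midstream gauge peaks: Oct 3, 2015 − 77 days = Jul 18, 2015.
The upstream gauge peaks: Jul 18, 2015 − 45 days = Jun 3, 2015.
Rainfall begins over the headwaters: Jun 3, 2015 − 74 days = Mar 21, 2015.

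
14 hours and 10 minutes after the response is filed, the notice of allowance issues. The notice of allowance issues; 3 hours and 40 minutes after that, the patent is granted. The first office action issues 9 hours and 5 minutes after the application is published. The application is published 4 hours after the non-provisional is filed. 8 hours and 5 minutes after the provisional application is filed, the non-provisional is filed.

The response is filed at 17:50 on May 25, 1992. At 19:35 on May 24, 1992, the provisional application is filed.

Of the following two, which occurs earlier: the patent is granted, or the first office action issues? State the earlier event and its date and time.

The first office action issues — 16:45 on May 25, 1992

The response is filed: 17:50 May 25, 1992.
The notice of allowance issues: 17:50 May 25, 1992 + 14h10m = 08:00 May 26, 1992.
The patent is granted: 08:00 May 26, 1992 + 3h40m = 11:40 May 26, 1992.
The provisional application is filed: 19:35 May 24, 1992.
The non-provisional is filed: 19:35 May 24, 1992 + 8h05m = 03:40 May 25, 1992.
The application is published: 03:40 May 25, 1992 + 4h = 07:40 May 25, 1992.
The first office action issues: 07:40 May 25, 1992 + 9h05m = 16:45 May 25, 1992.
Comparing: the patent is granted at 11:40 May 26, 1992 vs the first office action issues at 16:45 May 25, 1992. Earlier: the first office action issues.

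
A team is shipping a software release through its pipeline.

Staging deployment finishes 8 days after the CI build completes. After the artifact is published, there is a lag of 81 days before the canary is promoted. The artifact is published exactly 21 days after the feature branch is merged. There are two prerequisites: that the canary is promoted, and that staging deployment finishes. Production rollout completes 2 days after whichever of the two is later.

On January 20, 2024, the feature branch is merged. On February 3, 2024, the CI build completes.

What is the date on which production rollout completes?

The feature branch is merged: Jan 20, 2024.
The artifact is published: Jan 20, 2024 + 21 days = Feb 10, 2024.
The canary is promoted: Feb 10, 2024 + 81 days = May 1, 2024.
The CI build completes: Feb 3, 2024.
Staging deployment finishes: Feb 3, 2024 + 8 days = Feb 11, 2024.
Both prerequisites met — the canary is promoted (May 1, 2024), staging deployment finishes (Feb 11, 2024); the later is May 1, 2024.
Production rollout completes: May 1, 2024 + 2 days = May 3, 2024.

May 3, 2024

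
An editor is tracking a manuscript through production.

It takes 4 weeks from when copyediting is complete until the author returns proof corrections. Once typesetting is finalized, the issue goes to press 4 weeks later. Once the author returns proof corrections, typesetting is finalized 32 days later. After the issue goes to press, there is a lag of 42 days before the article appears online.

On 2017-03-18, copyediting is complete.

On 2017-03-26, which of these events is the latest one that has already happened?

Copyediting is complete: Mar 18, 2017.
The author returns proof corrections: Mar 18, 2017 + 4 weeks = Apr 15, 2017.
Typesetting is finalized: Apr 15, 2017 + 32 days = May 17, 2017.
The issue goes to press: May 17, 2017 + 4 weeks = Jun 14, 2017.
The article appears online: Jun 14, 2017 + 42 days = Jul 26, 2017.
Mar 26, 2017 falls between when copyediting is complete (Mar 18, 2017) and when the author returns proof corrections (Apr 15, 2017).

Copyediting is complete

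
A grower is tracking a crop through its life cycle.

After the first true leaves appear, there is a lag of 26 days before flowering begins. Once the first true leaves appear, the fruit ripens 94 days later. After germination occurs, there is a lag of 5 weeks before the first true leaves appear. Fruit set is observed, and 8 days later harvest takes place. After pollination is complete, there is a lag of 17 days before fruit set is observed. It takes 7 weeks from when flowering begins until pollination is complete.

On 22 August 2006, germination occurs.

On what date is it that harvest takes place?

Germination occurs: Aug 22, 2006.
The first true leaves appear: Aug 22, 2006 + 5 weeks = Sep 26, 2006.
Flowering begins: Sep 26, 2006 + 26 days = Oct 22, 2006.
Pollination is complete: Oct 22, 2006 + 7 weeks = Dec 10, 2006.
Fruit set is observed: Dec 10, 2006 + 17 days = Dec 27, 2006.
Harvest takes place: Dec 27, 2006 + 8 days = Jan 4, 2007.

4 January 2007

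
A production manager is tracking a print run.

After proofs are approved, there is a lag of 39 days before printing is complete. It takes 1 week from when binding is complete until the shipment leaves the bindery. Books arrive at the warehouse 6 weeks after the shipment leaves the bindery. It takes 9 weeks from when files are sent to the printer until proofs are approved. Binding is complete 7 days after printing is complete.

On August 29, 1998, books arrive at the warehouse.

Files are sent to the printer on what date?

Books arrive at the warehouse: Aug 29, 1998.
The shipment leaves the bindery: Aug 29, 1998 − 6 weeks = Jul 18, 1998.
Binding is complete: Jul 18, 1998 − 1 week = Jul 11, 1998.
Printing is complete: Jul 11, 1998 − 7 days = Jul 4, 1998.
Proofs are approved: Jul 4, 1998 − 39 days = May 26, 1998.
Files are sent to the printer: May 26, 1998 − 9 weeks = Mar 24, 1998.

March 24, 1998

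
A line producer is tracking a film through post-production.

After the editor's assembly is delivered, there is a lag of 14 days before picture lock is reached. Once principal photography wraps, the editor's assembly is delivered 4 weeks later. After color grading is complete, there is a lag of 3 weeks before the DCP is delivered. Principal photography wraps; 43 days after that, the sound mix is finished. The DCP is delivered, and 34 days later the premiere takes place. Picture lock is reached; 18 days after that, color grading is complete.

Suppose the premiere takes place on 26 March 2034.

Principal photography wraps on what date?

The premiere takes place: Mar 26, 2034.
The DCP is delivered: Mar 26, 2034 − 34 days = Feb 20, 2034.
Color grading is complete: Feb 20, 2034 − 3 weeks = Jan 30, 2034.
Picture lock is reached: Jan 30, 2034 − 18 days = Jan 12, 2034.
The editor's assembly is delivered: Jan 12, 2034 − 14 days = Dec 29, 2033.
Principal photography wraps: Dec 29, 2033 − 4 weeks = Dec 1, 2033.

1 December 2033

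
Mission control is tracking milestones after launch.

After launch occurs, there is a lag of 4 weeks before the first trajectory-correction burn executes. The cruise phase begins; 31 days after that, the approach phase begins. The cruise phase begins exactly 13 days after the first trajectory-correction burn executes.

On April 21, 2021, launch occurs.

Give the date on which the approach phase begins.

Launch occurs: Apr 21, 2021.
The first trajectory-correction burn executes: Apr 21, 2021 + 4 weeks = May 19, 2021.
The cruise phase begins: May 19, 2021 + 13 days = Jun 1, 2021.
The approach phase begins: Jun 1, 2021 + 31 days = Jul 2, 2021.

July 2, 2021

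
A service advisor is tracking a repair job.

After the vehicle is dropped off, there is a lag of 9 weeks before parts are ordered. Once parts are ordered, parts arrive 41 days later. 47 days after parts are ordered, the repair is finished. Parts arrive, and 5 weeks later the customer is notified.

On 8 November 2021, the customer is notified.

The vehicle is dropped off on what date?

The customer is notified: Nov 8, 2021.
Parts arrive: Nov 8, 2021 − 5 weeks = Oct 4, 2021.
Parts are ordered: Oct 4, 2021 − 41 days = Aug 24, 2021.
The vehicle is dropped off: Aug 24, 2021 − 9 weeks = Jun 22, 2021.

22 June 2021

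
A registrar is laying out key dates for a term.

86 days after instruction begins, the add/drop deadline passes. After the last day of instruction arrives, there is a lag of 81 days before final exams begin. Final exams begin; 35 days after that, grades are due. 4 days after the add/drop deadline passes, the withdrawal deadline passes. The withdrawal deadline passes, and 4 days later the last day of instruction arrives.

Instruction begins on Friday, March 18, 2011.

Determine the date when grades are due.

Instruction begins: Mar 18, 2011.
The add/drop deadline passes: Mar 18, 2011 + 86 days = Jun 12, 2011.
The withdrawal deadline passes: Jun 12, 2011 + 4 days = Jun 16, 2011.
The last day of instruction arrives: Jun 16, 2011 + 4 days = Jun 20, 2011.
Final exams begin: Jun 20, 2011 + 81 days = Sep 9, 2011.
Grades are due: Sep 9, 2011 + 35 days = Oct 14, 2011.

Friday, October 14, 2011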